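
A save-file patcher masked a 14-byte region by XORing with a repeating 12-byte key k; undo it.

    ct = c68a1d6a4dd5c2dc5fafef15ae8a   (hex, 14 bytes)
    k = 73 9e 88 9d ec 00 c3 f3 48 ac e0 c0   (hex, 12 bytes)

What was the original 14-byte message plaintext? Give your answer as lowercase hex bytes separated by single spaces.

The 12-byte key repeats, so the effective keystream is 73 9e 88 9d ec 00 c3 f3 48 ac e0 c0 73 9e.
byte 0: c6 XOR 73 = b5
byte 1: 8a XOR 9e = 14
byte 2: 1d XOR 88 = 95
byte 3: 6a XOR 9d = f7
byte 4: 4d XOR ec = a1
byte 5: d5 XOR 00 = d5
byte 6: c2 XOR c3 = 01
byte 7: dc XOR f3 = 2f
byte 8: 5f XOR 48 = 17
byte 9: af XOR ac = 03
byte 10: ef XOR e0 = 0f
byte 11: 15 XOR c0 = d5
byte 12: ae XOR 73 = dd
byte 13: 8a XOR 9e = 14

b5 14 95 f7 a1 d5 01 2f 17 03 0f d5 dd 14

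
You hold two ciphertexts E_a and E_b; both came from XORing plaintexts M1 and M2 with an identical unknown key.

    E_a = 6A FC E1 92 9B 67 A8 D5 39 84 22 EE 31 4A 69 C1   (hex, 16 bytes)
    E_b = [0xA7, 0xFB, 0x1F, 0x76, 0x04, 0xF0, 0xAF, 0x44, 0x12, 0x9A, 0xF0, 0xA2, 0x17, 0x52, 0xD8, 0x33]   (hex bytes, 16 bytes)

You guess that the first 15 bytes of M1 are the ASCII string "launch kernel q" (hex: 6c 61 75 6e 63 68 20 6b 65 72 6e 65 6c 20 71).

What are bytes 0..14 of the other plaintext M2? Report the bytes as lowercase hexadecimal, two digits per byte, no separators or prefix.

First, E_a ⊕ E_b = (M1 ⊕ K) ⊕ (M2 ⊕ K) = M1 ⊕ M2, so the key drops out. Then M2 = (M1 ⊕ M2) ⊕ M1 over the first 15 bytes.
byte 0: (6a ⊕ a7) ⊕ 6c = cd ⊕ 6c = a1
byte 1: (fc ⊕ fb) ⊕ 61 = 07 ⊕ 61 = 66
byte 2: (e1 ⊕ 1f) ⊕ 75 = fe ⊕ 75 = 8b
byte 3: (92 ⊕ 76) ⊕ 6e = e4 ⊕ 6e = 8a
byte 4: (9b ⊕ 04) ⊕ 63 = 9f ⊕ 63 = fc
byte 5: (67 ⊕ f0) ⊕ 68 = 97 ⊕ 68 = ff
byte 6: (a8 ⊕ af) ⊕ 20 = 07 ⊕ 20 = 27
byte 7: (d5 ⊕ 44) ⊕ 6b = 91 ⊕ 6b = fa
byte 8: (39 ⊕ 12) ⊕ 65 = 2b ⊕ 65 = 4e
byte 9: (84 ⊕ 9a) ⊕ 72 = 1e ⊕ 72 = 6c
byte 10: (22 ⊕ f0) ⊕ 6e = d2 ⊕ 6e = bc
byte 11: (ee ⊕ a2) ⊕ 65 = 4c ⊕ 65 = 29
byte 12: (31 ⊕ 17) ⊕ 6c = 26 ⊕ 6c = 4a
byte 13: (4a ⊕ 52) ⊕ 20 = 18 ⊕ 20 = 38
byte 14: (69 ⊕ d8) ⊕ 71 = b1 ⊕ 71 = c0

a1668b8afcff27fa4e6cbc294a38c0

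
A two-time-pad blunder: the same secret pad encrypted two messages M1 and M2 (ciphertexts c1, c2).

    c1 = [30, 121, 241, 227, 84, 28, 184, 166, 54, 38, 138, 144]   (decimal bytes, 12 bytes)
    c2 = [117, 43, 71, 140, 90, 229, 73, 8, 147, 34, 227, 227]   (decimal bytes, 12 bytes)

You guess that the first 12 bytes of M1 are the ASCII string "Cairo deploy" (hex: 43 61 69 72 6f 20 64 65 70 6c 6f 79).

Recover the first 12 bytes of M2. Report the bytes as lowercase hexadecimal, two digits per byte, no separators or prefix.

2833df1d61d995cbd568060a

First, c1 ⊕ c2 = (M1 ⊕ K) ⊕ (M2 ⊕ K) = M1 ⊕ M2, so the key drops out. Then M2 = (M1 ⊕ M2) ⊕ M1 over the first 12 bytes.
byte 0: (1e ⊕ 75) ⊕ 43 = 6b ⊕ 43 = 28
byte 1: (79 ⊕ 2b) ⊕ 61 = 52 ⊕ 61 = 33
byte 2: (f1 ⊕ 47) ⊕ 69 = b6 ⊕ 69 = df
byte 3: (e3 ⊕ 8c) ⊕ 72 = 6f ⊕ 72 = 1d
byte 4: (54 ⊕ 5a) ⊕ 6f = 0e ⊕ 6f = 61
byte 5: (1c ⊕ e5) ⊕ 20 = f9 ⊕ 20 = d9
byte 6: (b8 ⊕ 49) ⊕ 64 = f1 ⊕ 64 = 95
byte 7: (a6 ⊕ 08) ⊕ 65 = ae ⊕ 65 = cb
byte 8: (36 ⊕ 93) ⊕ 70 = a5 ⊕ 70 = d5
byte 9: (26 ⊕ 22) ⊕ 6c = 04 ⊕ 6c = 68
byte 10: (8a ⊕ e3) ⊕ 6f = 69 ⊕ 6f = 06
byte 11: (90 ⊕ e3) ⊕ 79 = 73 ⊕ 79 = 0a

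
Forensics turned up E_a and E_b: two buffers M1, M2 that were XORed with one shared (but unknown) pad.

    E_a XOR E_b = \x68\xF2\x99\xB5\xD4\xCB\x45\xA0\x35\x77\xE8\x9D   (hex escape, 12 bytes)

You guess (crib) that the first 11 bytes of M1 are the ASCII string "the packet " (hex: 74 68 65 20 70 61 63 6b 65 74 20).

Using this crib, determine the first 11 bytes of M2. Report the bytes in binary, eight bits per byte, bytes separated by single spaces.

Since E_a ⊕ E_b = M1 ⊕ M2, XORing with the guessed M1 bytes yields the corresponding M2 bytes: M2 = (E_a ⊕ E_b) ⊕ M1.
104 XOR 116 =  28
242 XOR 104 = 154
153 XOR 101 = 252
181 XOR  32 = 149
212 XOR 112 = 164
203 XOR  97 = 170
 69 XOR  99 =  38
160 XOR 107 = 203
 53 XOR 101 =  80
119 XOR 116 =   3
232 XOR  32 = 200

00011100 10011010 11111100 10010101 10100100 10101010 00100110 11001011 01010000 00000011 11001000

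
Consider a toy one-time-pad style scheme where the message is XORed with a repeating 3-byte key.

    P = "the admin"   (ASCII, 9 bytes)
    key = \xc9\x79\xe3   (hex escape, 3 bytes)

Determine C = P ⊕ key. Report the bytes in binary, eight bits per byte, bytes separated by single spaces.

10111101 00010001 10000110 11101001 00011000 10000111 10100100 00010000 10001101

The 3-byte key repeats, so the effective keystream is c9 79 e3 c9 79 e3 c9 79 e3.
byte 0: 74 XOR c9 = bd
byte 1: 68 XOR 79 = 11
byte 2: 65 XOR e3 = 86
byte 3: 20 XOR c9 = e9
byte 4: 61 XOR 79 = 18
byte 5: 64 XOR e3 = 87
byte 6: 6d XOR c9 = a4
byte 7: 69 XOR 79 = 10
byte 8: 6e XOR e3 = 8d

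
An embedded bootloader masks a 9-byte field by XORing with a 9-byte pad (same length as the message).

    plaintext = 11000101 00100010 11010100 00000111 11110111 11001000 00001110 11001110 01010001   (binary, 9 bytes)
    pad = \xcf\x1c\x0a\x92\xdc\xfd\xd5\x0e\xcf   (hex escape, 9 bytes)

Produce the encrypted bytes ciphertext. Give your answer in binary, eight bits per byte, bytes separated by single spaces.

c5 XOR cf = 0a
22 XOR 1c = 3e
d4 XOR 0a = de
07 XOR 92 = 95
f7 XOR dc = 2b
c8 XOR fd = 35
0e XOR d5 = db
ce XOR 0e = c0
51 XOR cf = 9e

00001010 00111110 11011110 10010101 00101011 00110101 11011011 11000000 10011110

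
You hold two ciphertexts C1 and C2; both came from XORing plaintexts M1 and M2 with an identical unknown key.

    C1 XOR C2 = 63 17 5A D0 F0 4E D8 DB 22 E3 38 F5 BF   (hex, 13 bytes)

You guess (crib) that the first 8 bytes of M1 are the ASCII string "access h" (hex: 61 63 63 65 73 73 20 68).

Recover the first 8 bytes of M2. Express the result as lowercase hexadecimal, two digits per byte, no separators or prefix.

027439b5833df8b3

Since C1 ⊕ C2 = M1 ⊕ M2, XORing with the guessed M1 bytes yields the corresponding M2 bytes: M2 = (C1 ⊕ C2) ⊕ M1.
byte 0: 63 xor 61 = 02
byte 1: 17 xor 63 = 74
byte 2: 5a xor 63 = 39
byte 3: d0 xor 65 = b5
byte 4: f0 xor 73 = 83
byte 5: 4e xor 73 = 3d
byte 6: d8 xor 20 = f8
byte 7: db xor 68 = b3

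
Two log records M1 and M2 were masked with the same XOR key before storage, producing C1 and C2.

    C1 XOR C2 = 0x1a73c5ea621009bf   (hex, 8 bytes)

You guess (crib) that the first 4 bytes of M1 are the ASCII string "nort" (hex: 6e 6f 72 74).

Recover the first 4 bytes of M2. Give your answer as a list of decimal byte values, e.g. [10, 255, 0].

Since C1 ⊕ C2 = M1 ⊕ M2, XORing with the guessed M1 bytes yields the corresponding M2 bytes: M2 = (C1 ⊕ C2) ⊕ M1.
byte 0: 1a XOR 6e = 74
byte 1: 73 XOR 6f = 1c
byte 2: c5 XOR 72 = b7
byte 3: ea XOR 74 = 9e

[116, 28, 183, 158]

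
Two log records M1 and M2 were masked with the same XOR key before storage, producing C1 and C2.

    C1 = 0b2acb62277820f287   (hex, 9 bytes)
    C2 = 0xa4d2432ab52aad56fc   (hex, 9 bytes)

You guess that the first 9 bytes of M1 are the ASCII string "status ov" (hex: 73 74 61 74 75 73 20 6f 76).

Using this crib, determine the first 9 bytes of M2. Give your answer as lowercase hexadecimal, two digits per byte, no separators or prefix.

dc8ce93ce721adcb0d

First, C1 ⊕ C2 = (M1 ⊕ K) ⊕ (M2 ⊕ K) = M1 ⊕ M2, so the key drops out. Then M2 = (M1 ⊕ M2) ⊕ M1 over the first 9 bytes.
byte 0: (0b ^ a4) ^ 73 = af ^ 73 = dc
byte 1: (2a ^ d2) ^ 74 = f8 ^ 74 = 8c
byte 2: (cb ^ 43) ^ 61 = 88 ^ 61 = e9
byte 3: (62 ^ 2a) ^ 74 = 48 ^ 74 = 3c
byte 4: (27 ^ b5) ^ 75 = 92 ^ 75 = e7
byte 5: (78 ^ 2a) ^ 73 = 52 ^ 73 = 21
byte 6: (20 ^ ad) ^ 20 = 8d ^ 20 = ad
byte 7: (f2 ^ 56) ^ 6f = a4 ^ 6f = cb
byte 8: (87 ^ fc) ^ 76 = 7b ^ 76 = 0d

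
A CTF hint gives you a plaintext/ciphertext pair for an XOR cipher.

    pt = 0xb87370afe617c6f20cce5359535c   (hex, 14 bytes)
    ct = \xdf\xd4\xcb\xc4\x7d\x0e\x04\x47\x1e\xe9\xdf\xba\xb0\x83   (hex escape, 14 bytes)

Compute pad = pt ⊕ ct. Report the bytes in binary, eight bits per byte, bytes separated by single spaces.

01100111 10100111 10111011 01101011 10011011 00011001 11000010 10110101 00010010 00100111 10001100 11100011 11100011 11011111

Since ct = pt ⊕ pad, XORing both sides with pt gives pad = pt ⊕ ct.
byte 0: b8 XOR df = 67
byte 1: 73 XOR d4 = a7
byte 2: 70 XOR cb = bb
byte 3: af XOR c4 = 6b
byte 4: e6 XOR 7d = 9b
byte 5: 17 XOR 0e = 19
byte 6: c6 XOR 04 = c2
byte 7: f2 XOR 47 = b5
byte 8: 0c XOR 1e = 12
byte 9: ce XOR e9 = 27
byte 10: 53 XOR df = 8c
byte 11: 59 XOR ba = e3
byte 12: 53 XOR b0 = e3
byte 13: 5c XOR 83 = df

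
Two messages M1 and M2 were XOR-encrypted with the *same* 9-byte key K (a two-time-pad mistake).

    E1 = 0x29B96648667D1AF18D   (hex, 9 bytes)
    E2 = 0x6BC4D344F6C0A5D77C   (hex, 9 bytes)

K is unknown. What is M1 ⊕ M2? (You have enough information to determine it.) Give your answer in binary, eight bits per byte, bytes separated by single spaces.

01000010 01111101 10110101 00001100 10010000 10111101 10111111 00100110 11110001

E1 ⊕ E2 = (M1 ⊕ K) ⊕ (M2 ⊕ K) = M1 ⊕ M2 — the shared key cancels under XOR.
29 xor 6b = 42
b9 xor c4 = 7d
66 xor d3 = b5
48 xor 44 = 0c
66 xor f6 = 90
7d xor c0 = bd
1a xor a5 = bf
f1 xor d7 = 26
8d xor 7c = f1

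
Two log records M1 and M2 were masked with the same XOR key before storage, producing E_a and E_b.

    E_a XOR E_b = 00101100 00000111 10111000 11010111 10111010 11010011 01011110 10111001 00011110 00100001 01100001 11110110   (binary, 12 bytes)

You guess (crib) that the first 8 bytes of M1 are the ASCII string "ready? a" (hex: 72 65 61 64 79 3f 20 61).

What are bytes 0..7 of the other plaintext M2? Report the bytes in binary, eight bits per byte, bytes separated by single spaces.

01011110 01100010 11011001 10110011 11000011 11101100 01111110 11011000

Since E_a ⊕ E_b = M1 ⊕ M2, XORing with the guessed M1 bytes yields the corresponding M2 bytes: M2 = (E_a ⊕ E_b) ⊕ M1.
00101100 XOR 01110010 = 01011110
00000111 XOR 01100101 = 01100010
10111000 XOR 01100001 = 11011001
11010111 XOR 01100100 = 10110011
10111010 XOR 01111001 = 11000011
11010011 XOR 00111111 = 11101100
01011110 XOR 00100000 = 01111110
10111001 XOR 01100001 = 11011000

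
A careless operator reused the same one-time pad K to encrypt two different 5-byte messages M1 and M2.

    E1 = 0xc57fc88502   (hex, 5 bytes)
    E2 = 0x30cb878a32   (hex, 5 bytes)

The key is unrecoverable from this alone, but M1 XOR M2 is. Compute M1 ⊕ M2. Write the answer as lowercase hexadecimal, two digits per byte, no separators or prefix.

E1 ⊕ E2 = (M1 ⊕ K) ⊕ (M2 ⊕ K) = M1 ⊕ M2 — the shared key cancels under XOR.
byte 0: c5 ^ 30 = f5
byte 1: 7f ^ cb = b4
byte 2: c8 ^ 87 = 4f
byte 3: 85 ^ 8a = 0f
byte 4: 02 ^ 32 = 30

f5b44f0f30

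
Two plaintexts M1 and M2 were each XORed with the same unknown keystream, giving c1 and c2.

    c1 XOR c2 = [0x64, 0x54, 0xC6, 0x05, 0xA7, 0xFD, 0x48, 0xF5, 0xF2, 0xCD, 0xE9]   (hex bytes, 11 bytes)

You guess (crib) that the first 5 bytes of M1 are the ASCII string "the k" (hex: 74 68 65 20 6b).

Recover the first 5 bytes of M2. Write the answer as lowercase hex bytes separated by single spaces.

10 3c a3 25 cc

Since c1 ⊕ c2 = M1 ⊕ M2, XORing with the guessed M1 bytes yields the corresponding M2 bytes: M2 = (c1 ⊕ c2) ⊕ M1.
64 xor 74 = 10
54 xor 68 = 3c
c6 xor 65 = a3
05 xor 20 = 25
a7 xor 6b = cc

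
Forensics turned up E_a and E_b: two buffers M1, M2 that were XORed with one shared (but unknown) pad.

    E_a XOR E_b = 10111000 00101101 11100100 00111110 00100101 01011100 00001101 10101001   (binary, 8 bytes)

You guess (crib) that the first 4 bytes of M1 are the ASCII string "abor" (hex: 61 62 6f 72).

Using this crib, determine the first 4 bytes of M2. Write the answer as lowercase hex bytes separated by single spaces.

d9 4f 8b 4c

Since E_a ⊕ E_b = M1 ⊕ M2, XORing with the guessed M1 bytes yields the corresponding M2 bytes: M2 = (E_a ⊕ E_b) ⊕ M1.
10111000 xor 01100001 = 11011001
00101101 xor 01100010 = 01001111
11100100 xor 01101111 = 10001011
00111110 xor 01110010 = 01001100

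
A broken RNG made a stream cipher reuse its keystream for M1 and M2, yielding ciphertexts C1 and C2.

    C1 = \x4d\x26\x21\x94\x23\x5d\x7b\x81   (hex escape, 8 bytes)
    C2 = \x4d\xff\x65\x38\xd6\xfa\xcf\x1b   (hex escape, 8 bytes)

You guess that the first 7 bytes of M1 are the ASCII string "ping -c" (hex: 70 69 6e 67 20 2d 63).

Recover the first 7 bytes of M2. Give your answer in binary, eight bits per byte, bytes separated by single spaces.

01110000 10110000 00101010 11001011 11010101 10001010 11010111

First, C1 ⊕ C2 = (M1 ⊕ K) ⊕ (M2 ⊕ K) = M1 ⊕ M2, so the key drops out. Then M2 = (M1 ⊕ M2) ⊕ M1 over the first 7 bytes.
byte 0: (4d ^ 4d) ^ 70 = 00 ^ 70 = 70
byte 1: (26 ^ ff) ^ 69 = d9 ^ 69 = b0
byte 2: (21 ^ 65) ^ 6e = 44 ^ 6e = 2a
byte 3: (94 ^ 38) ^ 67 = ac ^ 67 = cb
byte 4: (23 ^ d6) ^ 20 = f5 ^ 20 = d5
byte 5: (5d ^ fa) ^ 2d = a7 ^ 2d = 8a
byte 6: (7b ^ cf) ^ 63 = b4 ^ 63 = d7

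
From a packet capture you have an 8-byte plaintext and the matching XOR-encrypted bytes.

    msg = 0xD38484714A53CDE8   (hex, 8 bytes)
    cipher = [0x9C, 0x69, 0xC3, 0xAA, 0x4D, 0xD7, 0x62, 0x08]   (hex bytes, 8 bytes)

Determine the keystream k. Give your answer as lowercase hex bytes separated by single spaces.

Since cipher = msg ⊕ k, XORing both sides with msg gives k = msg ⊕ cipher.
byte 0: d3 ^ 9c = 4f
byte 1: 84 ^ 69 = ed
byte 2: 84 ^ c3 = 47
byte 3: 71 ^ aa = db
byte 4: 4a ^ 4d = 07
byte 5: 53 ^ d7 = 84
byte 6: cd ^ 62 = af
byte 7: e8 ^ 08 = e0

4f ed 47 db 07 84 af e0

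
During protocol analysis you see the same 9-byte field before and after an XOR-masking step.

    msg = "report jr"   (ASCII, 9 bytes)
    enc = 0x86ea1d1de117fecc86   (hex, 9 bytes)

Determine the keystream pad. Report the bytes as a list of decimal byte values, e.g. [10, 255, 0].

Since enc = msg ⊕ pad, XORing both sides with msg gives pad = msg ⊕ enc.
114 XOR 134 = 244
101 XOR 234 = 143
112 XOR  29 = 109
111 XOR  29 = 114
114 XOR 225 = 147
116 XOR  23 =  99
 32 XOR 254 = 222
106 XOR 204 = 166
114 XOR 134 = 244

[244, 143, 109, 114, 147, 99, 222, 166, 244]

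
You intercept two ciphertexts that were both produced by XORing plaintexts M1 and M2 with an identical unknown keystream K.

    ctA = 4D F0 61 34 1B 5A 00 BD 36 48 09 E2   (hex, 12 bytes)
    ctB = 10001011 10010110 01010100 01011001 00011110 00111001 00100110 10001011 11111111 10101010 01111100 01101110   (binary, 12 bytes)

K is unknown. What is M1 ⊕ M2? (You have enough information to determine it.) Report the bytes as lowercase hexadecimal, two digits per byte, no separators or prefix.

ctA ⊕ ctB = (M1 ⊕ K) ⊕ (M2 ⊕ K) = M1 ⊕ M2 — the shared key cancels under XOR.
4d XOR 8b = c6
f0 XOR 96 = 66
61 XOR 54 = 35
34 XOR 59 = 6d
1b XOR 1e = 05
5a XOR 39 = 63
00 XOR 26 = 26
bd XOR 8b = 36
36 XOR ff = c9
48 XOR aa = e2
09 XOR 7c = 75
e2 XOR 6e = 8c

c666356d05632636c9e2758c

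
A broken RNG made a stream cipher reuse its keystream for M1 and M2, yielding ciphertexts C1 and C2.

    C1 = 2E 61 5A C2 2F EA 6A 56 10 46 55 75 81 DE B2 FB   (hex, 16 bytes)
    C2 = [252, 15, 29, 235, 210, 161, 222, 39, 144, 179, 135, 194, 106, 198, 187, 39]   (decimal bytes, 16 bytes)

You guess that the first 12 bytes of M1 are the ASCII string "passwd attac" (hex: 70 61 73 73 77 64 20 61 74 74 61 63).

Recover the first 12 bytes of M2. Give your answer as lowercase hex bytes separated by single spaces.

First, C1 ⊕ C2 = (M1 ⊕ K) ⊕ (M2 ⊕ K) = M1 ⊕ M2, so the key drops out. Then M2 = (M1 ⊕ M2) ⊕ M1 over the first 12 bytes.
byte 0: (2e XOR fc) XOR 70 = d2 XOR 70 = a2
byte 1: (61 XOR 0f) XOR 61 = 6e XOR 61 = 0f
byte 2: (5a XOR 1d) XOR 73 = 47 XOR 73 = 34
byte 3: (c2 XOR eb) XOR 73 = 29 XOR 73 = 5a
byte 4: (2f XOR d2) XOR 77 = fd XOR 77 = 8a
byte 5: (ea XOR a1) XOR 64 = 4b XOR 64 = 2f
byte 6: (6a XOR de) XOR 20 = b4 XOR 20 = 94
byte 7: (56 XOR 27) XOR 61 = 71 XOR 61 = 10
byte 8: (10 XOR 90) XOR 74 = 80 XOR 74 = f4
byte 9: (46 XOR b3) XOR 74 = f5 XOR 74 = 81
byte 10: (55 XOR 87) XOR 61 = d2 XOR 61 = b3
byte 11: (75 XOR c2) XOR 63 = b7 XOR 63 = d4

a2 0f 34 5a 8a 2f 94 10 f4 81 b3 d4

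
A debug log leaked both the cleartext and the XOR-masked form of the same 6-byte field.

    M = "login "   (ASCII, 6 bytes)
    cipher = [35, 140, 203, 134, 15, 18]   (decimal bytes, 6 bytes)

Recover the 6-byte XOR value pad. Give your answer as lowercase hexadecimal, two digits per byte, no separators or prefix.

Since cipher = M ⊕ pad, XORing both sides with M gives pad = M ⊕ cipher.
byte 0: 6c XOR 23 = 4f
byte 1: 6f XOR 8c = e3
byte 2: 67 XOR cb = ac
byte 3: 69 XOR 86 = ef
byte 4: 6e XOR 0f = 61
byte 5: 20 XOR 12 = 32

4fe3acef6132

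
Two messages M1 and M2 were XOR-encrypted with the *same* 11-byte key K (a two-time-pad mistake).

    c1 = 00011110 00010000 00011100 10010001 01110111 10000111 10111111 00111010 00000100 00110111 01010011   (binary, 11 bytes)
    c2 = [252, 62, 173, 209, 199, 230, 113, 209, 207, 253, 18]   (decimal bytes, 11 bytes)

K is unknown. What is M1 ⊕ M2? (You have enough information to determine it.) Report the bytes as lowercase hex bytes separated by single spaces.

e2 2e b1 40 b0 61 ce eb cb ca 41

c1 ⊕ c2 = (M1 ⊕ K) ⊕ (M2 ⊕ K) = M1 ⊕ M2 — the shared key cancels under XOR.
1e XOR fc = e2
10 XOR 3e = 2e
1c XOR ad = b1
91 XOR d1 = 40
77 XOR c7 = b0
87 XOR e6 = 61
bf XOR 71 = ce
3a XOR d1 = eb
04 XOR cf = cb
37 XOR fd = ca
53 XOR 12 = 41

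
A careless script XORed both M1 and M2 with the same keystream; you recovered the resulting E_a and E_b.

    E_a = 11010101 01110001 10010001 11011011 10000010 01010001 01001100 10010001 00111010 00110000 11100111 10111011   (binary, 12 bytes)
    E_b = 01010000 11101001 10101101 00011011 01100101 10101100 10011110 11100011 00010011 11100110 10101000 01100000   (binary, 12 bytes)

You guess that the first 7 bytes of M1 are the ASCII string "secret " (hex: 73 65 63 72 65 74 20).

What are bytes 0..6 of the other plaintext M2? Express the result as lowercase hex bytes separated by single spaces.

First, E_a ⊕ E_b = (M1 ⊕ K) ⊕ (M2 ⊕ K) = M1 ⊕ M2, so the key drops out. Then M2 = (M1 ⊕ M2) ⊕ M1 over the first 7 bytes.
byte 0: (d5 ^ 50) ^ 73 = 85 ^ 73 = f6
byte 1: (71 ^ e9) ^ 65 = 98 ^ 65 = fd
byte 2: (91 ^ ad) ^ 63 = 3c ^ 63 = 5f
byte 3: (db ^ 1b) ^ 72 = c0 ^ 72 = b2
byte 4: (82 ^ 65) ^ 65 = e7 ^ 65 = 82
byte 5: (51 ^ ac) ^ 74 = fd ^ 74 = 89
byte 6: (4c ^ 9e) ^ 20 = d2 ^ 20 = f2

f6 fd 5f b2 82 89 f2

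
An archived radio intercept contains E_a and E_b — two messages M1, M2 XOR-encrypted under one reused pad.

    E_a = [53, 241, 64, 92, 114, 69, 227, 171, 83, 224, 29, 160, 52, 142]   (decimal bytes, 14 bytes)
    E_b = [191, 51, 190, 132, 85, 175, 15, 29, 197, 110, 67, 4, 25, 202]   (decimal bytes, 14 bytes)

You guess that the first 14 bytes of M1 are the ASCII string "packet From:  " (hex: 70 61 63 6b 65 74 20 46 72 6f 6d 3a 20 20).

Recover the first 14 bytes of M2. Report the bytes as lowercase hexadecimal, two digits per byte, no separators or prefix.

First, E_a ⊕ E_b = (M1 ⊕ K) ⊕ (M2 ⊕ K) = M1 ⊕ M2, so the key drops out. Then M2 = (M1 ⊕ M2) ⊕ M1 over the first 14 bytes.
byte 0: (35 xor bf) xor 70 = 8a xor 70 = fa
byte 1: (f1 xor 33) xor 61 = c2 xor 61 = a3
byte 2: (40 xor be) xor 63 = fe xor 63 = 9d
byte 3: (5c xor 84) xor 6b = d8 xor 6b = b3
byte 4: (72 xor 55) xor 65 = 27 xor 65 = 42
byte 5: (45 xor af) xor 74 = ea xor 74 = 9e
byte 6: (e3 xor 0f) xor 20 = ec xor 20 = cc
byte 7: (ab xor 1d) xor 46 = b6 xor 46 = f0
byte 8: (53 xor c5) xor 72 = 96 xor 72 = e4
byte 9: (e0 xor 6e) xor 6f = 8e xor 6f = e1
byte 10: (1d xor 43) xor 6d = 5e xor 6d = 33
byte 11: (a0 xor 04) xor 3a = a4 xor 3a = 9e
byte 12: (34 xor 19) xor 20 = 2d xor 20 = 0d
byte 13: (8e xor ca) xor 20 = 44 xor 20 = 64

faa39db3429eccf0e4e1339e0d64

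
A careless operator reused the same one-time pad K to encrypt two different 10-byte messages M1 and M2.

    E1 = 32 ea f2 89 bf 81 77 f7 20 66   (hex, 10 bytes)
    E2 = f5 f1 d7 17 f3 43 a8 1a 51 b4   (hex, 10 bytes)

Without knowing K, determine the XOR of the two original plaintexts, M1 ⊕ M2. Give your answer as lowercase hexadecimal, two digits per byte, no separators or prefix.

E1 ⊕ E2 = (M1 ⊕ K) ⊕ (M2 ⊕ K) = M1 ⊕ M2 — the shared key cancels under XOR.
32 ^ f5 = c7
ea ^ f1 = 1b
f2 ^ d7 = 25
89 ^ 17 = 9e
bf ^ f3 = 4c
81 ^ 43 = c2
77 ^ a8 = df
f7 ^ 1a = ed
20 ^ 51 = 71
66 ^ b4 = d2

c71b259e4cc2dfed71d2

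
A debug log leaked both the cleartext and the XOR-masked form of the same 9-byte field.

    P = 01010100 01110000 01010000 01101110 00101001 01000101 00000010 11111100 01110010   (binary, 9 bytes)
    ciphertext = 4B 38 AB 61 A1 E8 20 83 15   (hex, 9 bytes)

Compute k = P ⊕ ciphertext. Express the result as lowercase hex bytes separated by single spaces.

1f 48 fb 0f 88 ad 22 7f 67

Since ciphertext = P ⊕ k, XORing both sides with P gives k = P ⊕ ciphertext.
54 ⊕ 4b = 1f
70 ⊕ 38 = 48
50 ⊕ ab = fb
6e ⊕ 61 = 0f
29 ⊕ a1 = 88
45 ⊕ e8 = ad
02 ⊕ 20 = 22
fc ⊕ 83 = 7f
72 ⊕ 15 = 67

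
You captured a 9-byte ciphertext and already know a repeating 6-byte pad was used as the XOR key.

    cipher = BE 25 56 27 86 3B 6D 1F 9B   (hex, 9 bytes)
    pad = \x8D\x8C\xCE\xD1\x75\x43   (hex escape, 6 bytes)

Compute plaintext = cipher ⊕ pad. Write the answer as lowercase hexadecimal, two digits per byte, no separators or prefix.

33a998f6f378e09355

The 6-byte key repeats, so the effective keystream is 8d 8c ce d1 75 43 8d 8c ce.
byte 0: be ^ 8d = 33
byte 1: 25 ^ 8c = a9
byte 2: 56 ^ ce = 98
byte 3: 27 ^ d1 = f6
byte 4: 86 ^ 75 = f3
byte 5: 3b ^ 43 = 78
byte 6: 6d ^ 8d = e0
byte 7: 1f ^ 8c = 93
byte 8: 9b ^ ce = 55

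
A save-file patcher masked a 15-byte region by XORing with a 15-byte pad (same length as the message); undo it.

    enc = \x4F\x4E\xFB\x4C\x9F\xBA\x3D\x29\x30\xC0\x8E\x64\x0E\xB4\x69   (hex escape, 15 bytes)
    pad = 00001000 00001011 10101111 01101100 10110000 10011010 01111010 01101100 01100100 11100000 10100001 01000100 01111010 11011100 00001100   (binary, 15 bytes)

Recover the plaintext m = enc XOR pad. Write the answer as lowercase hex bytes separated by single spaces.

47 45 54 20 2f 20 47 45 54 20 2f 20 74 68 65

byte 0: 4f XOR 08 = 47
byte 1: 4e XOR 0b = 45
byte 2: fb XOR af = 54
byte 3: 4c XOR 6c = 20
byte 4: 9f XOR b0 = 2f
byte 5: ba XOR 9a = 20
byte 6: 3d XOR 7a = 47
byte 7: 29 XOR 6c = 45
byte 8: 30 XOR 64 = 54
byte 9: c0 XOR e0 = 20
byte 10: 8e XOR a1 = 2f
byte 11: 64 XOR 44 = 20
byte 12: 0e XOR 7a = 74
byte 13: b4 XOR dc = 68
byte 14: 69 XOR 0c = 65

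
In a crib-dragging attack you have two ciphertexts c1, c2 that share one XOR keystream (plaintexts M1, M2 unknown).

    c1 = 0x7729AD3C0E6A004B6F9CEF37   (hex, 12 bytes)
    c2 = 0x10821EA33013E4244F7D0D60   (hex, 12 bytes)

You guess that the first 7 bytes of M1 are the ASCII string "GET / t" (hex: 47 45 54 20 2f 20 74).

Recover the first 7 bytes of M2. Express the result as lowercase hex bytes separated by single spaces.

First, c1 ⊕ c2 = (M1 ⊕ K) ⊕ (M2 ⊕ K) = M1 ⊕ M2, so the key drops out. Then M2 = (M1 ⊕ M2) ⊕ M1 over the first 7 bytes.
byte 0: (77 ⊕ 10) ⊕ 47 = 67 ⊕ 47 = 20
byte 1: (29 ⊕ 82) ⊕ 45 = ab ⊕ 45 = ee
byte 2: (ad ⊕ 1e) ⊕ 54 = b3 ⊕ 54 = e7
byte 3: (3c ⊕ a3) ⊕ 20 = 9f ⊕ 20 = bf
byte 4: (0e ⊕ 30) ⊕ 2f = 3e ⊕ 2f = 11
byte 5: (6a ⊕ 13) ⊕ 20 = 79 ⊕ 20 = 59
byte 6: (00 ⊕ e4) ⊕ 74 = e4 ⊕ 74 = 90

20 ee e7 bf 11 59 90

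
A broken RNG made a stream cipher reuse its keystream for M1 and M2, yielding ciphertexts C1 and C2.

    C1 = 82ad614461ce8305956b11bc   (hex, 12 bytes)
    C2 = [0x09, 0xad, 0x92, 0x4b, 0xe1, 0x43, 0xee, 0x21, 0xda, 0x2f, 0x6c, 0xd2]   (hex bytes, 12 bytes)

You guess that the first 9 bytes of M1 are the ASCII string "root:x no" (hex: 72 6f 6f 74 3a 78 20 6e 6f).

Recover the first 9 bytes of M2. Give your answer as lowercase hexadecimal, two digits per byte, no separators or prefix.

f96f9c7bbaf54d4a20

First, C1 ⊕ C2 = (M1 ⊕ K) ⊕ (M2 ⊕ K) = M1 ⊕ M2, so the key drops out. Then M2 = (M1 ⊕ M2) ⊕ M1 over the first 9 bytes.
byte 0: (82 xor 09) xor 72 = 8b xor 72 = f9
byte 1: (ad xor ad) xor 6f = 00 xor 6f = 6f
byte 2: (61 xor 92) xor 6f = f3 xor 6f = 9c
byte 3: (44 xor 4b) xor 74 = 0f xor 74 = 7b
byte 4: (61 xor e1) xor 3a = 80 xor 3a = ba
byte 5: (ce xor 43) xor 78 = 8d xor 78 = f5
byte 6: (83 xor ee) xor 20 = 6d xor 20 = 4d
byte 7: (05 xor 21) xor 6e = 24 xor 6e = 4a
byte 8: (95 xor da) xor 6f = 4f xor 6f = 20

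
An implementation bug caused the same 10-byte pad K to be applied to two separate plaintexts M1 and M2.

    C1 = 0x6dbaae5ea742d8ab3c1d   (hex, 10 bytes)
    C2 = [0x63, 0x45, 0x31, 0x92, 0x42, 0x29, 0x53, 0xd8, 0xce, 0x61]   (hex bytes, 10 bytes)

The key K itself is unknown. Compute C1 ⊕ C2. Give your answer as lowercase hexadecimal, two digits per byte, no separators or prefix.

0eff9fcce56b8b73f27c

C1 ⊕ C2 = (M1 ⊕ K) ⊕ (M2 ⊕ K) = M1 ⊕ M2 — the shared key cancels under XOR.
byte 0: 01101101 XOR 01100011 = 00001110
byte 1: 10111010 XOR 01000101 = 11111111
byte 2: 10101110 XOR 00110001 = 10011111
byte 3: 01011110 XOR 10010010 = 11001100
byte 4: 10100111 XOR 01000010 = 11100101
byte 5: 01000010 XOR 00101001 = 01101011
byte 6: 11011000 XOR 01010011 = 10001011
byte 7: 10101011 XOR 11011000 = 01110011
byte 8: 00111100 XOR 11001110 = 11110010
byte 9: 00011101 XOR 01100001 = 01111100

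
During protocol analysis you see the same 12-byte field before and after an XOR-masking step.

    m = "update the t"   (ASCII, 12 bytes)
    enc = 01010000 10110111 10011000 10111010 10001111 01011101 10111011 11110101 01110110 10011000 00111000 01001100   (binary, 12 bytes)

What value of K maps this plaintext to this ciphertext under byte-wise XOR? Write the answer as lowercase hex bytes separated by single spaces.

Since enc = m ⊕ K, XORing both sides with m gives K = m ⊕ enc.
117 xor  80 =  37
112 xor 183 = 199
100 xor 152 = 252
 97 xor 186 = 219
116 xor 143 = 251
101 xor  93 =  56
 32 xor 187 = 155
116 xor 245 = 129
104 xor 118 =  30
101 xor 152 = 253
 32 xor  56 =  24
116 xor  76 =  56

25 c7 fc db fb 38 9b 81 1e fd 18 38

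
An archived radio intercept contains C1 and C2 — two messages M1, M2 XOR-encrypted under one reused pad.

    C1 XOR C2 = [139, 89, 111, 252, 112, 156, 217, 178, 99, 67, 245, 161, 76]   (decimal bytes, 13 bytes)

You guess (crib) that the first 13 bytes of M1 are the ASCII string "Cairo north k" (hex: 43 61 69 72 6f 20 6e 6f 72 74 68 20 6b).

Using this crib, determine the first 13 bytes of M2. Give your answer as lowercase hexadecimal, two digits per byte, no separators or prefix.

c838068e1fbcb7dd11379d8127

Since C1 ⊕ C2 = M1 ⊕ M2, XORing with the guessed M1 bytes yields the corresponding M2 bytes: M2 = (C1 ⊕ C2) ⊕ M1.
byte 0: 139 ⊕  67 = 200
byte 1:  89 ⊕  97 =  56
byte 2: 111 ⊕ 105 =   6
byte 3: 252 ⊕ 114 = 142
byte 4: 112 ⊕ 111 =  31
byte 5: 156 ⊕  32 = 188
byte 6: 217 ⊕ 110 = 183
byte 7: 178 ⊕ 111 = 221
byte 8:  99 ⊕ 114 =  17
byte 9:  67 ⊕ 116 =  55
byte 10: 245 ⊕ 104 = 157
byte 11: 161 ⊕  32 = 129
byte 12:  76 ⊕ 107 =  39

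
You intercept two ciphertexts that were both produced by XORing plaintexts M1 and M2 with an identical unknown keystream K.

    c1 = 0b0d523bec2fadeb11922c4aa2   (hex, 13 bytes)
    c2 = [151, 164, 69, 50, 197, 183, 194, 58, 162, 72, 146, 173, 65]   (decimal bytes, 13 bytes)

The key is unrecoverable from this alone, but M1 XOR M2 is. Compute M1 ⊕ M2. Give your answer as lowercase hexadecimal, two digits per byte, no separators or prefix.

9ca9170929986fd1b3dabee7e3

c1 ⊕ c2 = (M1 ⊕ K) ⊕ (M2 ⊕ K) = M1 ⊕ M2 — the shared key cancels under XOR.
byte 0: 0b ⊕ 97 = 9c
byte 1: 0d ⊕ a4 = a9
byte 2: 52 ⊕ 45 = 17
byte 3: 3b ⊕ 32 = 09
byte 4: ec ⊕ c5 = 29
byte 5: 2f ⊕ b7 = 98
byte 6: ad ⊕ c2 = 6f
byte 7: eb ⊕ 3a = d1
byte 8: 11 ⊕ a2 = b3
byte 9: 92 ⊕ 48 = da
byte 10: 2c ⊕ 92 = be
byte 11: 4a ⊕ ad = e7
byte 12: a2 ⊕ 41 = e3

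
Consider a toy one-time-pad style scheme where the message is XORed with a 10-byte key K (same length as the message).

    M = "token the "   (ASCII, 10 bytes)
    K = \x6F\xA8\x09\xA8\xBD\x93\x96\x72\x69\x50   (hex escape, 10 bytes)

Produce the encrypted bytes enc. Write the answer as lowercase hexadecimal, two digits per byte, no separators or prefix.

1bc762cdd3b3e21a0c70

XOR is its own inverse, so applying the key byte-wise gives the result directly.
byte 0: 74 xor 6f = 1b
byte 1: 6f xor a8 = c7
byte 2: 6b xor 09 = 62
byte 3: 65 xor a8 = cd
byte 4: 6e xor bd = d3
byte 5: 20 xor 93 = b3
byte 6: 74 xor 96 = e2
byte 7: 68 xor 72 = 1a
byte 8: 65 xor 69 = 0c
byte 9: 20 xor 50 = 70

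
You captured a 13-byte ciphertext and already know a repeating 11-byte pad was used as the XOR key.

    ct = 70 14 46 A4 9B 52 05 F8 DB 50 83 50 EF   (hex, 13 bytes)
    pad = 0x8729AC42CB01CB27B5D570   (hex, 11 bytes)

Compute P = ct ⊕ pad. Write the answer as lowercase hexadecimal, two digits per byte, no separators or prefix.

The 11-byte key repeats, so the effective keystream is 87 29 ac 42 cb 01 cb 27 b5 d5 70 87 29.
byte 0: 112 xor 135 = 247
byte 1:  20 xor  41 =  61
byte 2:  70 xor 172 = 234
byte 3: 164 xor  66 = 230
byte 4: 155 xor 203 =  80
byte 5:  82 xor   1 =  83
byte 6:   5 xor 203 = 206
byte 7: 248 xor  39 = 223
byte 8: 219 xor 181 = 110
byte 9:  80 xor 213 = 133
byte 10: 131 xor 112 = 243
byte 11:  80 xor 135 = 215
byte 12: 239 xor  41 = 198

f73deae65053cedf6e85f3d7c6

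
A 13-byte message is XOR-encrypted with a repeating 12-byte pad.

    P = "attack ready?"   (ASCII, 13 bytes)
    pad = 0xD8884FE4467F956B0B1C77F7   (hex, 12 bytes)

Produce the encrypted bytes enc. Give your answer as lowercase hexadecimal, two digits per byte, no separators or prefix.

The 12-byte key repeats, so the effective keystream is d8 88 4f e4 46 7f 95 6b 0b 1c 77 f7 d8.
byte 0: 61 XOR d8 = b9
byte 1: 74 XOR 88 = fc
byte 2: 74 XOR 4f = 3b
byte 3: 61 XOR e4 = 85
byte 4: 63 XOR 46 = 25
byte 5: 6b XOR 7f = 14
byte 6: 20 XOR 95 = b5
byte 7: 72 XOR 6b = 19
byte 8: 65 XOR 0b = 6e
byte 9: 61 XOR 1c = 7d
byte 10: 64 XOR 77 = 13
byte 11: 79 XOR f7 = 8e
byte 12: 3f XOR d8 = e7

b9fc3b852514b5196e7d138ee7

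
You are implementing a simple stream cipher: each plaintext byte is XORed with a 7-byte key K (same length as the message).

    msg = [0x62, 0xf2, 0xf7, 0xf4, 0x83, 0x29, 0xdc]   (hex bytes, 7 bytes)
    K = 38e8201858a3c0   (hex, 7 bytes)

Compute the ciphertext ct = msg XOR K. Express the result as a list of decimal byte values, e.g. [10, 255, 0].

[90, 26, 215, 236, 219, 138, 28]

byte 0: 62 xor 38 = 5a
byte 1: f2 xor e8 = 1a
byte 2: f7 xor 20 = d7
byte 3: f4 xor 18 = ec
byte 4: 83 xor 58 = db
byte 5: 29 xor a3 = 8a
byte 6: dc xor c0 = 1c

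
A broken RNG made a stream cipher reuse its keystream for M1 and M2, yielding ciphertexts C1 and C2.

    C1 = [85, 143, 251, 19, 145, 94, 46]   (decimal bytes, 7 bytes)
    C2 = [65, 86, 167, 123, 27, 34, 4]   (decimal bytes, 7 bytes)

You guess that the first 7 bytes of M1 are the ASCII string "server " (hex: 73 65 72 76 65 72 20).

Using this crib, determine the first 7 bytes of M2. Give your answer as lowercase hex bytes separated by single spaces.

67 bc 2e 1e ef 0e 0a

First, C1 ⊕ C2 = (M1 ⊕ K) ⊕ (M2 ⊕ K) = M1 ⊕ M2, so the key drops out. Then M2 = (M1 ⊕ M2) ⊕ M1 over the first 7 bytes.
byte 0: (55 ^ 41) ^ 73 = 14 ^ 73 = 67
byte 1: (8f ^ 56) ^ 65 = d9 ^ 65 = bc
byte 2: (fb ^ a7) ^ 72 = 5c ^ 72 = 2e
byte 3: (13 ^ 7b) ^ 76 = 68 ^ 76 = 1e
byte 4: (91 ^ 1b) ^ 65 = 8a ^ 65 = ef
byte 5: (5e ^ 22) ^ 72 = 7c ^ 72 = 0e
byte 6: (2e ^ 04) ^ 20 = 2a ^ 20 = 0a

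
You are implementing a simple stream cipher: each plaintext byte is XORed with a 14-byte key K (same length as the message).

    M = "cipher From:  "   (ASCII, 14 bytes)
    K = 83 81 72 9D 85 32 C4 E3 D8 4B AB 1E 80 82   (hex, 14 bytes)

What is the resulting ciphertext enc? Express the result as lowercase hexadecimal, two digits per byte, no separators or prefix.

e0e802f5e040e4a5aa24c624a0a2

XOR is its own inverse, so applying the key byte-wise gives the result directly.
01100011 ⊕ 10000011 = 11100000
01101001 ⊕ 10000001 = 11101000
01110000 ⊕ 01110010 = 00000010
01101000 ⊕ 10011101 = 11110101
01100101 ⊕ 10000101 = 11100000
01110010 ⊕ 00110010 = 01000000
00100000 ⊕ 11000100 = 11100100
01000110 ⊕ 11100011 = 10100101
01110010 ⊕ 11011000 = 10101010
01101111 ⊕ 01001011 = 00100100
01101101 ⊕ 10101011 = 11000110
00111010 ⊕ 00011110 = 00100100
00100000 ⊕ 10000000 = 10100000
00100000 ⊕ 10000010 = 10100010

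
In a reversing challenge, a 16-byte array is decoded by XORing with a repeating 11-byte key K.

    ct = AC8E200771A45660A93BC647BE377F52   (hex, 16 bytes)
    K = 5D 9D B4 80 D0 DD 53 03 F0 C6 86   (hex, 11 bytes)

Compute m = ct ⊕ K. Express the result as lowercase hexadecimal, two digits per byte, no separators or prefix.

f1139487a179056359fd401a2383ff82

The 11-byte key repeats, so the effective keystream is 5d 9d b4 80 d0 dd 53 03 f0 c6 86 5d 9d b4 80 d0.
byte 0: 10101100 ⊕ 01011101 = 11110001
byte 1: 10001110 ⊕ 10011101 = 00010011
byte 2: 00100000 ⊕ 10110100 = 10010100
byte 3: 00000111 ⊕ 10000000 = 10000111
byte 4: 01110001 ⊕ 11010000 = 10100001
byte 5: 10100100 ⊕ 11011101 = 01111001
byte 6: 01010110 ⊕ 01010011 = 00000101
byte 7: 01100000 ⊕ 00000011 = 01100011
byte 8: 10101001 ⊕ 11110000 = 01011001
byte 9: 00111011 ⊕ 11000110 = 11111101
byte 10: 11000110 ⊕ 10000110 = 01000000
byte 11: 01000111 ⊕ 01011101 = 00011010
byte 12: 10111110 ⊕ 10011101 = 00100011
byte 13: 00110111 ⊕ 10110100 = 10000011
byte 14: 01111111 ⊕ 10000000 = 11111111
byte 15: 01010010 ⊕ 11010000 = 10000010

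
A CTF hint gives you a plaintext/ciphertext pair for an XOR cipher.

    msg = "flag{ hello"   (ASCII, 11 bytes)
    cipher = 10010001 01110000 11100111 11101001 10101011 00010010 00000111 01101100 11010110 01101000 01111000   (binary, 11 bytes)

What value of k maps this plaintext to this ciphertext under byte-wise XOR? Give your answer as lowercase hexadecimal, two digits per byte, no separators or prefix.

Since cipher = msg ⊕ k, XORing both sides with msg gives k = msg ⊕ cipher.
byte 0: 66 xor 91 = f7
byte 1: 6c xor 70 = 1c
byte 2: 61 xor e7 = 86
byte 3: 67 xor e9 = 8e
byte 4: 7b xor ab = d0
byte 5: 20 xor 12 = 32
byte 6: 68 xor 07 = 6f
byte 7: 65 xor 6c = 09
byte 8: 6c xor d6 = ba
byte 9: 6c xor 68 = 04
byte 10: 6f xor 78 = 17

f71c868ed0326f09ba0417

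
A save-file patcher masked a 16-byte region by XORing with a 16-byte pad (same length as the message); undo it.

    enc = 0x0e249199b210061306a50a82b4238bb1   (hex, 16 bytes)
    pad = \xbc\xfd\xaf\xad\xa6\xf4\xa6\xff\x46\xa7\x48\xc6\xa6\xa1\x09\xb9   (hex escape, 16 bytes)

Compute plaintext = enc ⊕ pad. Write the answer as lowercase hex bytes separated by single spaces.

b2 d9 3e 34 14 e4 a0 ec 40 02 42 44 12 82 82 08

XOR is its own inverse, so applying the key byte-wise gives the result directly.
byte 0: 0e xor bc = b2
byte 1: 24 xor fd = d9
byte 2: 91 xor af = 3e
byte 3: 99 xor ad = 34
byte 4: b2 xor a6 = 14
byte 5: 10 xor f4 = e4
byte 6: 06 xor a6 = a0
byte 7: 13 xor ff = ec
byte 8: 06 xor 46 = 40
byte 9: a5 xor a7 = 02
byte 10: 0a xor 48 = 42
byte 11: 82 xor c6 = 44
byte 12: b4 xor a6 = 12
byte 13: 23 xor a1 = 82
byte 14: 8b xor 09 = 82
byte 15: b1 xor b9 = 08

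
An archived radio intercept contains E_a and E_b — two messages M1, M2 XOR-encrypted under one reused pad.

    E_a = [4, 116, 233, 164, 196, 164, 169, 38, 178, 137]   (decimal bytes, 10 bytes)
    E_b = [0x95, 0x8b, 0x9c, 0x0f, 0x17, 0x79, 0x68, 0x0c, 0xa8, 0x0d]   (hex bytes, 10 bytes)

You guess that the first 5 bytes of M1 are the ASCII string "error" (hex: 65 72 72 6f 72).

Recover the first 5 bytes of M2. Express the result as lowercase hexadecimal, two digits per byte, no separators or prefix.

f48d07c4a1

First, E_a ⊕ E_b = (M1 ⊕ K) ⊕ (M2 ⊕ K) = M1 ⊕ M2, so the key drops out. Then M2 = (M1 ⊕ M2) ⊕ M1 over the first 5 bytes.
byte 0: (04 ^ 95) ^ 65 = 91 ^ 65 = f4
byte 1: (74 ^ 8b) ^ 72 = ff ^ 72 = 8d
byte 2: (e9 ^ 9c) ^ 72 = 75 ^ 72 = 07
byte 3: (a4 ^ 0f) ^ 6f = ab ^ 6f = c4
byte 4: (c4 ^ 17) ^ 72 = d3 ^ 72 = a1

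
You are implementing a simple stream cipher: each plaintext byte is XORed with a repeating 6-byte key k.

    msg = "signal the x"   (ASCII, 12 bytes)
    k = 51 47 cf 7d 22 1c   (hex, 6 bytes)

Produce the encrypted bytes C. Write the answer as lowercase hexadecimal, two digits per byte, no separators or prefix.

222ea81343707133a7180264

The 6-byte key repeats, so the effective keystream is 51 47 cf 7d 22 1c 51 47 cf 7d 22 1c.
byte 0: 73 ⊕ 51 = 22
byte 1: 69 ⊕ 47 = 2e
byte 2: 67 ⊕ cf = a8
byte 3: 6e ⊕ 7d = 13
byte 4: 61 ⊕ 22 = 43
byte 5: 6c ⊕ 1c = 70
byte 6: 20 ⊕ 51 = 71
byte 7: 74 ⊕ 47 = 33
byte 8: 68 ⊕ cf = a7
byte 9: 65 ⊕ 7d = 18
byte 10: 20 ⊕ 22 = 02
byte 11: 78 ⊕ 1c = 64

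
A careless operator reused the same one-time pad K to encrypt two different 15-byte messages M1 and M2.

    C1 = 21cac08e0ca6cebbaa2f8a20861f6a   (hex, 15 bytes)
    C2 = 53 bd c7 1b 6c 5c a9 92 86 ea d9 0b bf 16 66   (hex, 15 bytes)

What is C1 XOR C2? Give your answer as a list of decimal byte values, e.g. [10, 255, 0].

[114, 119, 7, 149, 96, 250, 103, 41, 44, 197, 83, 43, 57, 9, 12]

C1 ⊕ C2 = (M1 ⊕ K) ⊕ (M2 ⊕ K) = M1 ⊕ M2 — the shared key cancels under XOR.
00100001 ⊕ 01010011 = 01110010
11001010 ⊕ 10111101 = 01110111
11000000 ⊕ 11000111 = 00000111
10001110 ⊕ 00011011 = 10010101
00001100 ⊕ 01101100 = 01100000
10100110 ⊕ 01011100 = 11111010
11001110 ⊕ 10101001 = 01100111
10111011 ⊕ 10010010 = 00101001
10101010 ⊕ 10000110 = 00101100
00101111 ⊕ 11101010 = 11000101
10001010 ⊕ 11011001 = 01010011
00100000 ⊕ 00001011 = 00101011
10000110 ⊕ 10111111 = 00111001
00011111 ⊕ 00010110 = 00001001
01101010 ⊕ 01100110 = 00001100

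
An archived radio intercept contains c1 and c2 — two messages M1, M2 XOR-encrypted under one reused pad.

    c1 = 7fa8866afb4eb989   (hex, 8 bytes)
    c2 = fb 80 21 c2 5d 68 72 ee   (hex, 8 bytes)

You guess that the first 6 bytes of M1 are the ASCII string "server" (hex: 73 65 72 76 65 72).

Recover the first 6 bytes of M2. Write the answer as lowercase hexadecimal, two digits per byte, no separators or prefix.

f74dd5dec354

First, c1 ⊕ c2 = (M1 ⊕ K) ⊕ (M2 ⊕ K) = M1 ⊕ M2, so the key drops out. Then M2 = (M1 ⊕ M2) ⊕ M1 over the first 6 bytes.
byte 0: (7f xor fb) xor 73 = 84 xor 73 = f7
byte 1: (a8 xor 80) xor 65 = 28 xor 65 = 4d
byte 2: (86 xor 21) xor 72 = a7 xor 72 = d5
byte 3: (6a xor c2) xor 76 = a8 xor 76 = de
byte 4: (fb xor 5d) xor 65 = a6 xor 65 = c3
byte 5: (4e xor 68) xor 72 = 26 xor 72 = 54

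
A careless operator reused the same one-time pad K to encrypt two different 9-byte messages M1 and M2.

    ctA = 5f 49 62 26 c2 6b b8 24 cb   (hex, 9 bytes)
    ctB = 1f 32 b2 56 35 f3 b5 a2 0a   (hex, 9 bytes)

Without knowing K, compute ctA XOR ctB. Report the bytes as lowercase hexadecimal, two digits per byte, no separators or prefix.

407bd070f7980d86c1

ctA ⊕ ctB = (M1 ⊕ K) ⊕ (M2 ⊕ K) = M1 ⊕ M2 — the shared key cancels under XOR.
5f XOR 1f = 40
49 XOR 32 = 7b
62 XOR b2 = d0
26 XOR 56 = 70
c2 XOR 35 = f7
6b XOR f3 = 98
b8 XOR b5 = 0d
24 XOR a2 = 86
cb XOR 0a = c1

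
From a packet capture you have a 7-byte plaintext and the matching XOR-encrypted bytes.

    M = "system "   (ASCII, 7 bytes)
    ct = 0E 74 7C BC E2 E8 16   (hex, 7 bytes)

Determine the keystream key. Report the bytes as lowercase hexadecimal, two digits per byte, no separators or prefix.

Since ct = M ⊕ key, XORing both sides with M gives key = M ⊕ ct.
115 ⊕  14 = 125
121 ⊕ 116 =  13
115 ⊕ 124 =  15
116 ⊕ 188 = 200
101 ⊕ 226 = 135
109 ⊕ 232 = 133
 32 ⊕  22 =  54

7d0d0fc8878536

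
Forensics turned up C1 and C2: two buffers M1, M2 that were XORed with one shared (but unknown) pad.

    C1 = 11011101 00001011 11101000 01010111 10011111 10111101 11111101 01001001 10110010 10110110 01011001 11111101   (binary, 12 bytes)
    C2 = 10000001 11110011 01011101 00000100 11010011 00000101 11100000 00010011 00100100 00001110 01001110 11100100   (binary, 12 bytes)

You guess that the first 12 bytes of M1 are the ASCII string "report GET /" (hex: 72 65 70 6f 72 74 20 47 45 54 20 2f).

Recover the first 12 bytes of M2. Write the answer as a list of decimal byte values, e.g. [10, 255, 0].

[46, 157, 197, 60, 62, 204, 61, 29, 211, 236, 55, 54]

First, C1 ⊕ C2 = (M1 ⊕ K) ⊕ (M2 ⊕ K) = M1 ⊕ M2, so the key drops out. Then M2 = (M1 ⊕ M2) ⊕ M1 over the first 12 bytes.
byte 0: (dd ^ 81) ^ 72 = 5c ^ 72 = 2e
byte 1: (0b ^ f3) ^ 65 = f8 ^ 65 = 9d
byte 2: (e8 ^ 5d) ^ 70 = b5 ^ 70 = c5
byte 3: (57 ^ 04) ^ 6f = 53 ^ 6f = 3c
byte 4: (9f ^ d3) ^ 72 = 4c ^ 72 = 3e
byte 5: (bd ^ 05) ^ 74 = b8 ^ 74 = cc
byte 6: (fd ^ e0) ^ 20 = 1d ^ 20 = 3d
byte 7: (49 ^ 13) ^ 47 = 5a ^ 47 = 1d
byte 8: (b2 ^ 24) ^ 45 = 96 ^ 45 = d3
byte 9: (b6 ^ 0e) ^ 54 = b8 ^ 54 = ec
byte 10: (59 ^ 4e) ^ 20 = 17 ^ 20 = 37
byte 11: (fd ^ e4) ^ 2f = 19 ^ 2f = 36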